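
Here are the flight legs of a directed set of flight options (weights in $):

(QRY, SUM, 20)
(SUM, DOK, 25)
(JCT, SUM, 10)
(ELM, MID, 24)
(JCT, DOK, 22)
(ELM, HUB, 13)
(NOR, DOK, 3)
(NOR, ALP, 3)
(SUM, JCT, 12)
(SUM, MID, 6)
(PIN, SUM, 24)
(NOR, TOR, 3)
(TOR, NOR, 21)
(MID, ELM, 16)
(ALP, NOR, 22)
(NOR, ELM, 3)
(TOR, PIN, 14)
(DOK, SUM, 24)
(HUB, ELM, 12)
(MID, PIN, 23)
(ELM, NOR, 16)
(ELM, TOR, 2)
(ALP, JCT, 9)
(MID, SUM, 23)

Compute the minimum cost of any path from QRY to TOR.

$44

Candidate routes:
QRY - SUM - MID - ELM - NOR - TOR: 20+6+16+16+3 = 61
QRY - SUM - MID - ELM - TOR: 20+6+16+2 = 44
Cheapest is QRY - SUM - MID - ELM - TOR at $44.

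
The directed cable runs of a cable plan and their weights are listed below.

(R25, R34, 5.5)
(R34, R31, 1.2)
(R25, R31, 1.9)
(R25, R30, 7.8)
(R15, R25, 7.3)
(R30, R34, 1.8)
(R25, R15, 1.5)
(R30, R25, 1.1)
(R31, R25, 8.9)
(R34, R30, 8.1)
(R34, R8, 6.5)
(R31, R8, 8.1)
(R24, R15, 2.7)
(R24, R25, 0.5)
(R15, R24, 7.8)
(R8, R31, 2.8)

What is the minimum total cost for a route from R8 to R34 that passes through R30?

21.3

Best R8 to R30: R8–R31–R25–R30 costing 19.5
Best R30 to R34: R30–R34 costing 1.8
Total via R30: 19.5 + 1.8 = 21.3.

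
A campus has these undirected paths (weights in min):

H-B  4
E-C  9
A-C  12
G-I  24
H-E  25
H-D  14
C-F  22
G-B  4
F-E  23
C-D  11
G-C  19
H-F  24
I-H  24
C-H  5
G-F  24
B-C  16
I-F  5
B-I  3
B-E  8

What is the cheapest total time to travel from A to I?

Candidate routes:
A - C - B - I: 12+16+3 = 31
A - C - E - B - I: 12+9+8+3 = 32
A - C - H - B - I: 12+5+4+3 = 24
The minimum is 24 min via A - C - H - B - I.

24 min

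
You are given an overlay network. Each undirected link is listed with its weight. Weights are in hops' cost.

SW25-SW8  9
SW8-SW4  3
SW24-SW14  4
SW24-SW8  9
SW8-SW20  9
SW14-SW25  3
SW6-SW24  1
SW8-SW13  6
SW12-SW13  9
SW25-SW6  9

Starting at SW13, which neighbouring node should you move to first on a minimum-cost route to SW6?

SW8

Compare a few routes:
SW13 → SW8 → SW25 → SW6: 6+9+9 = 24
SW13 → SW8 → SW24 → SW6: 6+9+1 = 16
SW13 → SW8 → SW25 → SW14 → SW24 → SW6: 6+9+3+4+1 = 23
The minimum is 16 hops' cost via SW13 → SW8 → SW24 → SW6.
So from SW13 the first move is to SW8.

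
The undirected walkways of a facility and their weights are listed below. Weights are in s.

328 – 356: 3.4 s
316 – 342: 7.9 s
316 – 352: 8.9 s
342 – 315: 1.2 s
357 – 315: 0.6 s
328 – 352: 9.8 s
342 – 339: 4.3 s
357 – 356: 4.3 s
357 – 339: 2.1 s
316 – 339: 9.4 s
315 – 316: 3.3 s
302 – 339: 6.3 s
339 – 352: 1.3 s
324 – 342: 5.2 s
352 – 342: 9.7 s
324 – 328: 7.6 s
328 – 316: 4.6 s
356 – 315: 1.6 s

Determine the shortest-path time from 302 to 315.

Settle nodes by increasing distance from 302:
302: 0
339: 6.3  (via 302)
352: 7.6  (via 339)
357: 8.4  (via 339)
315: 9  (via 357)
Shortest route: 302 → 339 → 357 → 315 = 9 s.

9 s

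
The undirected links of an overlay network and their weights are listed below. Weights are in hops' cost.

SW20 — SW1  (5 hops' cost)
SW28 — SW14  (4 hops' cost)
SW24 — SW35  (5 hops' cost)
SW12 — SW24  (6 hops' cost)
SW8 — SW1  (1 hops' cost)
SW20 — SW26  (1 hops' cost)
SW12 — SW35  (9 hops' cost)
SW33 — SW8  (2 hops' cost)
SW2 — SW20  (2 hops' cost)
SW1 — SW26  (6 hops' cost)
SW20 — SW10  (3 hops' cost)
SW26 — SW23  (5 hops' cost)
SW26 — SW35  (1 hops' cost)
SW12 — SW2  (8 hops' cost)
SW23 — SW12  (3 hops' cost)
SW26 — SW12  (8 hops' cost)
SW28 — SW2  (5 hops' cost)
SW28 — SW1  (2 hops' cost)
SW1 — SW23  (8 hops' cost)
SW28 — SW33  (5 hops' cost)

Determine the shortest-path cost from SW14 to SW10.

Settle nodes by increasing distance from SW14:
SW14: 0
SW28: 4  (via SW14)
SW1: 6  (via SW28)
SW8: 7  (via SW1)
SW33: 9  (via SW28)
SW2: 9  (via SW28)
SW20: 11  (via SW1)
SW26: 12  (via SW1)
SW35: 13  (via SW26)
SW10: 14  (via SW20)
Shortest route: SW14–SW28–SW1–SW20–SW10 = 14 hops' cost.

14 hops' cost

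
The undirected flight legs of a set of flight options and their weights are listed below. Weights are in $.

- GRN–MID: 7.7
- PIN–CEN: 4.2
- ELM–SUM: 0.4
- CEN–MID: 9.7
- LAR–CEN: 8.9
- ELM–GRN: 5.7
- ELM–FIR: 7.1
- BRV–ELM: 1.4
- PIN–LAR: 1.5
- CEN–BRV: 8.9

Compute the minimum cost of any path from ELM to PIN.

Running Dijkstra from ELM:
ELM: 0
SUM: 0.4  (via ELM)
BRV: 1.4  (via ELM)
GRN: 5.7  (via ELM)
FIR: 7.1  (via ELM)
CEN: 10.3  (via BRV)
MID: 13.4  (via GRN)
PIN: 14.5  (via CEN)
Shortest route: ELM–BRV–CEN–PIN = $14.5.

$14.5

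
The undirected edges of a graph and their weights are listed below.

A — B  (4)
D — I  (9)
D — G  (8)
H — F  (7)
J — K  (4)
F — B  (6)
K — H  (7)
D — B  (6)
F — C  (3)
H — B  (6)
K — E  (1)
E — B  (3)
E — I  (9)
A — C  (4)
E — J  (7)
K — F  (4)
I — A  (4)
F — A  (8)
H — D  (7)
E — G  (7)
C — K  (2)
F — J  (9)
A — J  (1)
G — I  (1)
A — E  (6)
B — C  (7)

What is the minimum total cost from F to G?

12

Shortest distances from F:
F: 0
C: 3  (via F)
K: 4  (via F)
E: 5  (via K)
B: 6  (via F)
A: 7  (via C)
H: 7  (via F)
J: 8  (via K)
I: 11  (via A)
D: 12  (via B)
G: 12  (via E)
Shortest route: F–K–E–G = 12.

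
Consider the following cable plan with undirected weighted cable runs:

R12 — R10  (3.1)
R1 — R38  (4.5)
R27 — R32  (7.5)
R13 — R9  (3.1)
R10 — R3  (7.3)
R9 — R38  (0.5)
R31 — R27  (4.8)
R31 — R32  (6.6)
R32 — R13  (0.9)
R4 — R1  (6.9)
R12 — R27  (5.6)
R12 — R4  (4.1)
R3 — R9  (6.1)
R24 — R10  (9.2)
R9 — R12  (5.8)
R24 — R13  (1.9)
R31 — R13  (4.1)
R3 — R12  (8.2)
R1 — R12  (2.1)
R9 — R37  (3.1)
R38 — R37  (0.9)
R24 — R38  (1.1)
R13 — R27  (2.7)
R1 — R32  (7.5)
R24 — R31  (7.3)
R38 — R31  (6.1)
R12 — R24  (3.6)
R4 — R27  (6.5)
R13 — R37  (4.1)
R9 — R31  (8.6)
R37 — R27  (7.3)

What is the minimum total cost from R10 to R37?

Compare a few routes:
R10 → R12 → R24 → R38 → R37: 3.1+3.6+1.1+0.9 = 8.7
R10 → R24 → R38 → R37: 9.2+1.1+0.9 = 11.2
R10 → R12 → R1 → R38 → R37: 3.1+2.1+4.5+0.9 = 10.6
R10 → R12 → R9 → R38 → R37: 3.1+5.8+0.5+0.9 = 10.3
The minimum is 8.7 via R10 → R12 → R24 → R38 → R37.

8.7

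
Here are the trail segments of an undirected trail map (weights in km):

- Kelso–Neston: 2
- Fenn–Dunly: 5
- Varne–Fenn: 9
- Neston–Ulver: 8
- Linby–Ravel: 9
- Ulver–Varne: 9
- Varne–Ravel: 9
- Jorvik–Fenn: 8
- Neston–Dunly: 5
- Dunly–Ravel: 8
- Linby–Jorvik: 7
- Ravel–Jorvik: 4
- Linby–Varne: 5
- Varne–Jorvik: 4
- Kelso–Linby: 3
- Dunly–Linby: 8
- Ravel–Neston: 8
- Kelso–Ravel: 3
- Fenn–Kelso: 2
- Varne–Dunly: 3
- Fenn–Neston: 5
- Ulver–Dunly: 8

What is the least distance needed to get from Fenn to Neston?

Candidate routes:
Fenn - Dunly - Neston: 5+5 = 10
Fenn - Neston: 5 = 5
Fenn - Kelso - Neston: 2+2 = 4
The minimum is 4 km via Fenn - Kelso - Neston.

4 km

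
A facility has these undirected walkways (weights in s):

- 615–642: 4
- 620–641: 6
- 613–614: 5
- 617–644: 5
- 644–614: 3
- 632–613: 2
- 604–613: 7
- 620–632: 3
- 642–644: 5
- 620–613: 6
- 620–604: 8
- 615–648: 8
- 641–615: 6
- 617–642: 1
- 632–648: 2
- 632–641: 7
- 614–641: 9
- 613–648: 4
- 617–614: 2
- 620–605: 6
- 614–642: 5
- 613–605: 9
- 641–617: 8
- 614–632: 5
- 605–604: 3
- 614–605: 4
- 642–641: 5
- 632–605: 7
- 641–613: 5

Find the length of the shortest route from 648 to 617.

9 s

Settle nodes by increasing distance from 648:
648: 0
632: 2  (via 648)
613: 4  (via 648)
620: 5  (via 632)
614: 7  (via 632)
615: 8  (via 648)
605: 9  (via 632)
617: 9  (via 614)
Shortest route: 648 → 632 → 614 → 617 = 9 s.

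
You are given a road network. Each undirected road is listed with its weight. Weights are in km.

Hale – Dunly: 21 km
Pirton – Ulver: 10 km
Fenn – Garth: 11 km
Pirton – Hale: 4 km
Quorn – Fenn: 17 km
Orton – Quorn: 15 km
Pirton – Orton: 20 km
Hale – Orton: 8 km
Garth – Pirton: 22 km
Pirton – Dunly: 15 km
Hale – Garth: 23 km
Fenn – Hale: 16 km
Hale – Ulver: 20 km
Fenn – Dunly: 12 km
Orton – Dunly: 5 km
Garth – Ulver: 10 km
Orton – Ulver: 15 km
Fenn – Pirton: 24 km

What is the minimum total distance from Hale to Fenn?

16 km

Settle nodes by increasing distance from Hale:
Hale: 0
Pirton: 4  (via Hale)
Orton: 8  (via Hale)
Dunly: 13  (via Orton)
Ulver: 14  (via Pirton)
Fenn: 16  (via Hale)
Shortest route: Hale–Fenn = 16 km.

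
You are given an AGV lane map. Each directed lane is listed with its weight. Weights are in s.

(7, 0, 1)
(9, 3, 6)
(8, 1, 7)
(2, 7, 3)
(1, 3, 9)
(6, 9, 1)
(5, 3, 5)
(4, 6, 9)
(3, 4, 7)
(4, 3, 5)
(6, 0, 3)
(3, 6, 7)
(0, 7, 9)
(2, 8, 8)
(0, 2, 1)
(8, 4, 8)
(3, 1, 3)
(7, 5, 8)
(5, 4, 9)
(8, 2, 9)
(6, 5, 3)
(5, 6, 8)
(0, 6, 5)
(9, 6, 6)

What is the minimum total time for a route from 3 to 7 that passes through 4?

23 s

Best 3 to 4: 3–4 costing 7
Best 4 to 7: 4–6–0–2–7 costing 16
Total via 4: 7 + 16 = 23 s.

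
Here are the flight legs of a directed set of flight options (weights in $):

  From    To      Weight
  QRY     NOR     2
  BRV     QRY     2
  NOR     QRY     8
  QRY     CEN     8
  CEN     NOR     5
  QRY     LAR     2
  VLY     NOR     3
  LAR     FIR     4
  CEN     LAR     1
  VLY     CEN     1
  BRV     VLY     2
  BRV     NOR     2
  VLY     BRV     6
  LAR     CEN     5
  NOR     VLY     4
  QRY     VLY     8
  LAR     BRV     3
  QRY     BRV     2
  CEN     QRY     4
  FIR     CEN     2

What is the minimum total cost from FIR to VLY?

$8

Running Dijkstra from FIR:
FIR: 0
CEN: 2  (via FIR)
LAR: 3  (via CEN)
BRV: 6  (via LAR)
QRY: 6  (via CEN)
NOR: 7  (via CEN)
VLY: 8  (via BRV)
Shortest route: FIR–CEN–LAR–BRV–VLY = $8.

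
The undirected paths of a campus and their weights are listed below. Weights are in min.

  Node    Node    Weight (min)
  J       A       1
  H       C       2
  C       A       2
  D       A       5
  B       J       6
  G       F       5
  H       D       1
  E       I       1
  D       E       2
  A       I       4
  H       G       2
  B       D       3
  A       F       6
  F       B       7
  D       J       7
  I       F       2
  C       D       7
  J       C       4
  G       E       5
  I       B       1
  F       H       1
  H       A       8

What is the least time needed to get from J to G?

Shortest distances from J:
J: 0
A: 1  (via J)
C: 3  (via A)
H: 5  (via C)
I: 5  (via A)
B: 6  (via J)
D: 6  (via A)
E: 6  (via I)
F: 6  (via H)
G: 7  (via H)
Shortest route: J → A → C → H → G = 7 min.

7 min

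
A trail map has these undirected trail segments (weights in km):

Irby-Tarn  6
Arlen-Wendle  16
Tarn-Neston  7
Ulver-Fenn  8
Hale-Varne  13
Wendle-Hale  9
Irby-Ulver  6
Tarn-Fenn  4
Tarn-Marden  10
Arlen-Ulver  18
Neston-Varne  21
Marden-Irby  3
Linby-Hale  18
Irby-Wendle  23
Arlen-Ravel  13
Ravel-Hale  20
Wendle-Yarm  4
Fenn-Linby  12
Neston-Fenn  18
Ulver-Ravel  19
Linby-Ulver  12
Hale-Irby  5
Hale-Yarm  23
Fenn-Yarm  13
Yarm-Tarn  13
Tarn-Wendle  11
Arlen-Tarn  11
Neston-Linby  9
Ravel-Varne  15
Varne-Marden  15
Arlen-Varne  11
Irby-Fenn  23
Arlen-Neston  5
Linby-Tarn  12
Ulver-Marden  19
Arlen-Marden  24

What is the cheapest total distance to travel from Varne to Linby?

Enumerating some paths:
Varne–Neston–Linby: 21+9 = 30
Varne–Arlen–Neston–Linby: 11+5+9 = 25
Varne–Hale–Linby: 13+18 = 31
The minimum is 25 km via Varne–Arlen–Neston–Linby.

25 km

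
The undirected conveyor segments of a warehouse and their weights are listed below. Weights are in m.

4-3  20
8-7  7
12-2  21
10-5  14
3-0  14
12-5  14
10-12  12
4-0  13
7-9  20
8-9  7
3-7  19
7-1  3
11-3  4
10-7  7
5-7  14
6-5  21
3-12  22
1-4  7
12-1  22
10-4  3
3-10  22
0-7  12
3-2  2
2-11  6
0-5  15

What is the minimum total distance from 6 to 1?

Enumerating some paths:
6 → 5 → 10 → 7 → 1: 21+14+7+3 = 45
6 → 5 → 7 → 1: 21+14+3 = 38
Cheapest is 6 → 5 → 7 → 1 at 38 m.

38 m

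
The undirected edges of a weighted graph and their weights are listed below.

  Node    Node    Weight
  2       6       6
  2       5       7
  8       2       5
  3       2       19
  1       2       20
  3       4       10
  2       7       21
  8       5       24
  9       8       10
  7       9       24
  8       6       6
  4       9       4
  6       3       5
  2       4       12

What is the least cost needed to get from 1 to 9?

Candidate routes:
1–2–8–9: 20+5+10 = 35
1–2–6–8–9: 20+6+6+10 = 42
1–2–4–9: 20+12+4 = 36
Cheapest is 1–2–8–9 at 35.

35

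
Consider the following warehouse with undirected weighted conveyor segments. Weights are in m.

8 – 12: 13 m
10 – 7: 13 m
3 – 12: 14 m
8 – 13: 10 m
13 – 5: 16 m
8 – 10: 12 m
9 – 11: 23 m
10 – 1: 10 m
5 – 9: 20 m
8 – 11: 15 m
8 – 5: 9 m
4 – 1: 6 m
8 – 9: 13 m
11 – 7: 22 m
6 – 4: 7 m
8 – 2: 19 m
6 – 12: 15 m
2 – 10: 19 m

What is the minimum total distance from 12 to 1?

28 m

Running Dijkstra from 12:
12: 0
8: 13  (via 12)
3: 14  (via 12)
6: 15  (via 12)
4: 22  (via 6)
5: 22  (via 8)
13: 23  (via 8)
10: 25  (via 8)
9: 26  (via 8)
1: 28  (via 4)
Shortest route: 12–6–4–1 = 28 m.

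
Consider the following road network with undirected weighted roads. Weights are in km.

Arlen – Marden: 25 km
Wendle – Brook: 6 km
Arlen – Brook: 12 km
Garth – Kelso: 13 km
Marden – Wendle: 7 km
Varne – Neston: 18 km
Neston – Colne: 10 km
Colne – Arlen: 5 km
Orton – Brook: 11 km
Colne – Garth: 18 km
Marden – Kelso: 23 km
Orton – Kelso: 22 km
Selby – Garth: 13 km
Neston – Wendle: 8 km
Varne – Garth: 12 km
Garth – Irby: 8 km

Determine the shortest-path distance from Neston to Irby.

Enumerating some paths:
Neston–Wendle–Brook–Arlen–Colne–Garth–Irby: 8+6+12+5+18+8 = 57
Neston–Varne–Garth–Irby: 18+12+8 = 38
Neston–Colne–Garth–Irby: 10+18+8 = 36
Cheapest is Neston–Colne–Garth–Irby at 36 km.

36 km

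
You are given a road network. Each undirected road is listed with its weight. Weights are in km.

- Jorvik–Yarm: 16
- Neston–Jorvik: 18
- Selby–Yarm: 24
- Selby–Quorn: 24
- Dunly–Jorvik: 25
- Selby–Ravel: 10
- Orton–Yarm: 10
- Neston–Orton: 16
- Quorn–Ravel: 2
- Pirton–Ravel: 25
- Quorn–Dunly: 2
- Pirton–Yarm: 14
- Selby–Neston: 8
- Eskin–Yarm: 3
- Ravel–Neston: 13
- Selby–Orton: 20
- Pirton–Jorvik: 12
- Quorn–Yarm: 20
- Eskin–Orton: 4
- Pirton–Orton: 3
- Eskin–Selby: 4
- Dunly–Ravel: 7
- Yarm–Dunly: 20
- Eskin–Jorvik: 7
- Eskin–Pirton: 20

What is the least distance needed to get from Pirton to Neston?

Running Dijkstra from Pirton:
Pirton: 0
Orton: 3  (via Pirton)
Eskin: 7  (via Orton)
Yarm: 10  (via Eskin)
Selby: 11  (via Eskin)
Jorvik: 12  (via Pirton)
Neston: 19  (via Orton)
Shortest route: Pirton → Orton → Neston = 19 km.

19 km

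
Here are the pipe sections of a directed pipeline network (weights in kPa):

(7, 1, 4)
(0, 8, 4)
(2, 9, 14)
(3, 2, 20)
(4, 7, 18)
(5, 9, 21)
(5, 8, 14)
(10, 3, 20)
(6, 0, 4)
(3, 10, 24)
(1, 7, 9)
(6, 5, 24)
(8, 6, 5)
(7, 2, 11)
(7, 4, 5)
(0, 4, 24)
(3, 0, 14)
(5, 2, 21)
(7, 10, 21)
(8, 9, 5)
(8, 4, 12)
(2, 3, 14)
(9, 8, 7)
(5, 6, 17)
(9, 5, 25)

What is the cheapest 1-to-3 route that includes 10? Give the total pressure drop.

Shortest 1→10: 1 → 7 → 10 = 30
Shortest 10→3: 10 → 3 = 20
Total via 10: 30 + 20 = 50 kPa.

50 kPa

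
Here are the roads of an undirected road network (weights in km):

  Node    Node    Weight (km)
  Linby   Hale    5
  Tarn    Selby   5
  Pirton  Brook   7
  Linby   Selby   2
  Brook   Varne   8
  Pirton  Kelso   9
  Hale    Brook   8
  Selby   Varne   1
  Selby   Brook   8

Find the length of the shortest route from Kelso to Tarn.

Shortest distances from Kelso:
Kelso: 0
Pirton: 9  (via Kelso)
Brook: 16  (via Pirton)
Hale: 24  (via Brook)
Selby: 24  (via Brook)
Varne: 24  (via Brook)
Linby: 26  (via Selby)
Tarn: 29  (via Selby)
Shortest route: Kelso–Pirton–Brook–Selby–Tarn = 29 km.

29 km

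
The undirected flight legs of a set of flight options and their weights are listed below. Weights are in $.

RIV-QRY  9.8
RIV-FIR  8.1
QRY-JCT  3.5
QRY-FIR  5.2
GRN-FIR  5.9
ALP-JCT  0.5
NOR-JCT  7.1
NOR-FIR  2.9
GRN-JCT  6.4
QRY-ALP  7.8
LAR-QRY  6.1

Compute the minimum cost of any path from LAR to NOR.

$14.2

Running Dijkstra from LAR:
LAR: 0
QRY: 6.1  (via LAR)
JCT: 9.6  (via QRY)
ALP: 10.1  (via JCT)
FIR: 11.3  (via QRY)
NOR: 14.2  (via FIR)
Shortest route: LAR–QRY–FIR–NOR = $14.2.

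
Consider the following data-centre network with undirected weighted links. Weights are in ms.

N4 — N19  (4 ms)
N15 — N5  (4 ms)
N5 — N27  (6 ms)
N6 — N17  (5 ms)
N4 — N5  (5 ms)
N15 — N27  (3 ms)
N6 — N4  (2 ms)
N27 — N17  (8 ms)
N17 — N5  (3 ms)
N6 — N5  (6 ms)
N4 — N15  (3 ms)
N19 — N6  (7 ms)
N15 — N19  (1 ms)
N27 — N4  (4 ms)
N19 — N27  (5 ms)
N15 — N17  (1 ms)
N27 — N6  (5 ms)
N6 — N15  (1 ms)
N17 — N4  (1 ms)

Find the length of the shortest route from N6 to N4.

2 ms

Compare a few routes:
N6 - N15 - N17 - N4: 1+1+1 = 3
N6 - N15 - N4: 1+3 = 4
N6 - N4: 2 = 2
Cheapest is N6 - N4 at 2 ms.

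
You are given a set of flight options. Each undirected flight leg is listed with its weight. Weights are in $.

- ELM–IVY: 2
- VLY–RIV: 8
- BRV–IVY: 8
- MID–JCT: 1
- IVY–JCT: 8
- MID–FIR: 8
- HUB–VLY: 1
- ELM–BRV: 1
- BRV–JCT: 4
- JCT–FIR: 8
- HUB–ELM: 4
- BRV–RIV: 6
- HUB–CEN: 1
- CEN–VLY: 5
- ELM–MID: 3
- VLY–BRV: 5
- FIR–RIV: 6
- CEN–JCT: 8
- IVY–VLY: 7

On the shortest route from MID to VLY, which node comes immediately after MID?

ELM

Compare a few routes:
MID - JCT - CEN - HUB - VLY: 1+8+1+1 = 11
MID - ELM - HUB - VLY: 3+4+1 = 8
MID - ELM - BRV - VLY: 3+1+5 = 9
MID - JCT - BRV - VLY: 1+4+5 = 10
The minimum is $8 via MID - ELM - HUB - VLY.
So from MID the first move is to ELM.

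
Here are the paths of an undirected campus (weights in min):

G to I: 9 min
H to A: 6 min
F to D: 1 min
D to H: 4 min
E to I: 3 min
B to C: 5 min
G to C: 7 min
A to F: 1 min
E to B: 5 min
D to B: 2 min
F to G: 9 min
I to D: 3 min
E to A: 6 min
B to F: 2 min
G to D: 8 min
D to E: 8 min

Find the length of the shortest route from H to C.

11 min

Compare a few routes:
H - D - F - B - C: 4+1+2+5 = 12
H - D - B - C: 4+2+5 = 11
H - A - F - B - C: 6+1+2+5 = 14
Cheapest is H - D - B - C at 11 min.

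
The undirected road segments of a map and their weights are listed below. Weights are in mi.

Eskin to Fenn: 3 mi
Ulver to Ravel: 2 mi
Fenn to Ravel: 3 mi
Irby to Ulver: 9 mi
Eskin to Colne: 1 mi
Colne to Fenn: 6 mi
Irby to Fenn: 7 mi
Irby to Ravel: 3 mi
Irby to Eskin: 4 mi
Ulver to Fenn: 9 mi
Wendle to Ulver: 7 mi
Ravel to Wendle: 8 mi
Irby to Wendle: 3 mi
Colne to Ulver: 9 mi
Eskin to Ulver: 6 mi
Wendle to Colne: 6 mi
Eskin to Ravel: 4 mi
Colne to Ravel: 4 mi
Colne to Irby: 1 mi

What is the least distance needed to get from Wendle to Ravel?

Running Dijkstra from Wendle:
Wendle: 0
Irby: 3  (via Wendle)
Colne: 4  (via Irby)
Eskin: 5  (via Colne)
Ravel: 6  (via Irby)
Shortest route: Wendle–Irby–Ravel = 6 mi.

6 mi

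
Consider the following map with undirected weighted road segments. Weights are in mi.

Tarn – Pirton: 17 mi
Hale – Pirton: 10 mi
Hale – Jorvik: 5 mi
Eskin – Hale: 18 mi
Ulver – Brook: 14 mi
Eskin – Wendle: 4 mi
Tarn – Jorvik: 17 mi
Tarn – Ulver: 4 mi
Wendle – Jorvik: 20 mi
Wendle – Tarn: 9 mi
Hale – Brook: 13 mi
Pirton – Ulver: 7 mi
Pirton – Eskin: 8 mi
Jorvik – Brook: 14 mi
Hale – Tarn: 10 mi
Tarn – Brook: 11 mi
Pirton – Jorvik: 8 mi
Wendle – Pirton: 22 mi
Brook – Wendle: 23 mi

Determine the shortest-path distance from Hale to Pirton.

Running Dijkstra from Hale:
Hale: 0
Jorvik: 5  (via Hale)
Pirton: 10  (via Hale)
Shortest route: Hale → Pirton = 10 mi.

10 mi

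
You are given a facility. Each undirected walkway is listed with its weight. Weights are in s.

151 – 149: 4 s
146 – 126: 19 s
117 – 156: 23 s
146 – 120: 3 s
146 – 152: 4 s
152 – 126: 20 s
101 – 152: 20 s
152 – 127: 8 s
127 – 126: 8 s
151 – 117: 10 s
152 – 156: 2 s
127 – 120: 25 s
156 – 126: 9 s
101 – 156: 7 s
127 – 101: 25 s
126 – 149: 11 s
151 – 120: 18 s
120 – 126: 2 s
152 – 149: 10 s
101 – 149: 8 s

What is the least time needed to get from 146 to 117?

28 s

Running Dijkstra from 146:
146: 0
120: 3  (via 146)
152: 4  (via 146)
126: 5  (via 120)
156: 6  (via 152)
127: 12  (via 152)
101: 13  (via 156)
149: 14  (via 152)
151: 18  (via 149)
117: 28  (via 151)
Shortest route: 146 → 152 → 149 → 151 → 117 = 28 s.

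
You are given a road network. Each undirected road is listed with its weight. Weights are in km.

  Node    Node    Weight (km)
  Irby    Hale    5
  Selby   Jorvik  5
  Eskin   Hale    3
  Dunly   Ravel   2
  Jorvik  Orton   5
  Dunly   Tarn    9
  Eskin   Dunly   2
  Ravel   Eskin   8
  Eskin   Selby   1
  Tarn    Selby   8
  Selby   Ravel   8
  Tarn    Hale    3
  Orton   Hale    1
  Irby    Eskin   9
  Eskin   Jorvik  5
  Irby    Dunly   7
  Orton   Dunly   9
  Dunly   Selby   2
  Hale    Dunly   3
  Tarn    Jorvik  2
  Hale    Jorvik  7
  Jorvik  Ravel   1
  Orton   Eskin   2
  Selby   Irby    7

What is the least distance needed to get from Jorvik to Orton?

Candidate routes:
Jorvik–Tarn–Hale–Orton: 2+3+1 = 6
Jorvik–Orton: 5 = 5
Jorvik–Ravel–Dunly–Eskin–Orton: 1+2+2+2 = 7
Cheapest is Jorvik–Orton at 5 km.

5 km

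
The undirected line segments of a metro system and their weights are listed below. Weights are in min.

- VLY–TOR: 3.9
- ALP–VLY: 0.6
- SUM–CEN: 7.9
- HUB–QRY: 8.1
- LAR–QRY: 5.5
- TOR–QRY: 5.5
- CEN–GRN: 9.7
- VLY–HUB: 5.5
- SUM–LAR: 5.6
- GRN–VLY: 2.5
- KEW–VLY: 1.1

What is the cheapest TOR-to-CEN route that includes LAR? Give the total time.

Shortest TOR→LAR: TOR → QRY → LAR = 11
Shortest LAR→CEN: LAR → SUM → CEN = 13.5
Total via LAR: 11 + 13.5 = 24.5 min.

24.5 min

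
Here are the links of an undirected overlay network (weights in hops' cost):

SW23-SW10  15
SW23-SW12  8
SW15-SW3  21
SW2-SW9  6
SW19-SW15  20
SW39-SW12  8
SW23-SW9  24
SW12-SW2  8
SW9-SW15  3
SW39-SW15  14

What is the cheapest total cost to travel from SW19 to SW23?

Enumerating some paths:
SW19–SW15–SW9–SW2–SW12–SW23: 20+3+6+8+8 = 45
SW19–SW15–SW9–SW23: 20+3+24 = 47
SW19–SW15–SW39–SW12–SW2–SW9–SW23: 20+14+8+8+6+24 = 80
SW19–SW15–SW39–SW12–SW23: 20+14+8+8 = 50
Cheapest is SW19–SW15–SW9–SW2–SW12–SW23 at 45 hops' cost.

45 hops' cost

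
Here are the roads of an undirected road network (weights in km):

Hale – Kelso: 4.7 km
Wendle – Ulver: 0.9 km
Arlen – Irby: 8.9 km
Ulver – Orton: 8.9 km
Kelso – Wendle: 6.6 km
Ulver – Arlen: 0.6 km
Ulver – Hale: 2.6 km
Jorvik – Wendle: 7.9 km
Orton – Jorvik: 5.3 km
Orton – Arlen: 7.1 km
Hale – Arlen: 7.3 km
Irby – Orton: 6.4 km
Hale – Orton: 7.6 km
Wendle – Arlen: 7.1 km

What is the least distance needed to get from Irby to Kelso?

16.8 km

Settle nodes by increasing distance from Irby:
Irby: 0
Orton: 6.4  (via Irby)
Arlen: 8.9  (via Irby)
Ulver: 9.5  (via Arlen)
Wendle: 10.4  (via Ulver)
Jorvik: 11.7  (via Orton)
Hale: 12.1  (via Ulver)
Kelso: 16.8  (via Hale)
Shortest route: Irby–Arlen–Ulver–Hale–Kelso = 16.8 km.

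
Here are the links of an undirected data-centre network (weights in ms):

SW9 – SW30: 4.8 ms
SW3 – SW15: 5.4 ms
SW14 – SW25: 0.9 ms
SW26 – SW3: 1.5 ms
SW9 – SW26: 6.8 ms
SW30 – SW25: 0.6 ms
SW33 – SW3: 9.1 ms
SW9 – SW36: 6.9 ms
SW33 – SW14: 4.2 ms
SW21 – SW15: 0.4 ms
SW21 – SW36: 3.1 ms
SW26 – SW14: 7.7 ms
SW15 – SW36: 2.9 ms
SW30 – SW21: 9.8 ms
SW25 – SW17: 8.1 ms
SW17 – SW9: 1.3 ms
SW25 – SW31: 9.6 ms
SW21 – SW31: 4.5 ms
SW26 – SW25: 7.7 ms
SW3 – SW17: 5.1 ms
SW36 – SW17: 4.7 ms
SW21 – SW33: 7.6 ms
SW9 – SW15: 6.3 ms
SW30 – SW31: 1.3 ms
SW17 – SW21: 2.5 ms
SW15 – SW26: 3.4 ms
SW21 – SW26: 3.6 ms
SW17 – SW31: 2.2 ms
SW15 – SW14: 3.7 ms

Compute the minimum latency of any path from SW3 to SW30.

Compare a few routes:
SW3 - SW26 - SW25 - SW30: 1.5+7.7+0.6 = 9.8
SW3 - SW17 - SW31 - SW30: 5.1+2.2+1.3 = 8.6
SW3 - SW26 - SW15 - SW14 - SW25 - SW30: 1.5+3.4+3.7+0.9+0.6 = 10.1
Cheapest is SW3 - SW17 - SW31 - SW30 at 8.6 ms.

8.6 ms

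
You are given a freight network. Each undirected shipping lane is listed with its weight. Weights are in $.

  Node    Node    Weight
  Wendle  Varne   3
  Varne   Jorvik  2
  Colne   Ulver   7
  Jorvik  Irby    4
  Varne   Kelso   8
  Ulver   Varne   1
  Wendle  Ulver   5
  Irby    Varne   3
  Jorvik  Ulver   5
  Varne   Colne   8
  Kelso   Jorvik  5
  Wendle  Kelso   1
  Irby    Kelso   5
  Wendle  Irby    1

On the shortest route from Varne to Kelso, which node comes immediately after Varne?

Candidate routes:
Varne–Irby–Wendle–Kelso: 3+1+1 = 5
Varne–Wendle–Kelso: 3+1 = 4
Varne–Ulver–Wendle–Kelso: 1+5+1 = 7
Cheapest is Varne–Wendle–Kelso at $4.
So from Varne the first move is to Wendle.

Wendle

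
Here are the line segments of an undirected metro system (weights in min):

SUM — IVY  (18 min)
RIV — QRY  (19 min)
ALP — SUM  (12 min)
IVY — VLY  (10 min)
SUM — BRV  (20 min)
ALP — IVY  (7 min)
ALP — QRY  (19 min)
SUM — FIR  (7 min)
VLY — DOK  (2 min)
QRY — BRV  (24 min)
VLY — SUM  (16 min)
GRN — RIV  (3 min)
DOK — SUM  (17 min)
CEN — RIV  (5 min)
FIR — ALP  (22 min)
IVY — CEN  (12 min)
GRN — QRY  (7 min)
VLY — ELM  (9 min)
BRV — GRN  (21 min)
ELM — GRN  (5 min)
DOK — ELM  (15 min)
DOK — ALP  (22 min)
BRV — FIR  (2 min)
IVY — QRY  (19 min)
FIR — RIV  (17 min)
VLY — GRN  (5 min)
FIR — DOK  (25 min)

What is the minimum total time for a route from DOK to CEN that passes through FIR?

46 min

Best DOK to FIR: DOK → SUM → FIR costing 24
Shortest FIR→CEN: FIR → RIV → CEN = 22
Total via FIR: 24 + 22 = 46 min.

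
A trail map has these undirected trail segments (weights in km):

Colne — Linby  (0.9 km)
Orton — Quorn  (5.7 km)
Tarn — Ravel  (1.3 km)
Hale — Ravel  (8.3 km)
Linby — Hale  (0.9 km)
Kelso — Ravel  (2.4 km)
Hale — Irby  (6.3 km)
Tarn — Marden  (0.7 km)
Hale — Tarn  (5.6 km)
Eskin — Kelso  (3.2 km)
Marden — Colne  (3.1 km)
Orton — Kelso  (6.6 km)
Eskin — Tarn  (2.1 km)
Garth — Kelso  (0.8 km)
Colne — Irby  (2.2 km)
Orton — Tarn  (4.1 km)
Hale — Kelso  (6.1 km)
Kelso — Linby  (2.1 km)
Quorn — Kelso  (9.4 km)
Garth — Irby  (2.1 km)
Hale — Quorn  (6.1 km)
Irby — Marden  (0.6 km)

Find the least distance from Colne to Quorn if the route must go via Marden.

Best Colne to Marden: Colne → Irby → Marden costing 2.8
Best Marden to Quorn: Marden → Tarn → Orton → Quorn costing 10.5
Total via Marden: 2.8 + 10.5 = 13.3 km.

13.3 km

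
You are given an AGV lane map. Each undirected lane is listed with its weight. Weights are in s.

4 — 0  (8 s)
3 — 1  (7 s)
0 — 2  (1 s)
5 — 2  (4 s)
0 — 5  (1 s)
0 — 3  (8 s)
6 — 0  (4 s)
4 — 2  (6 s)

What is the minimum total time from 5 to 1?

Enumerating some paths:
5 - 2 - 0 - 3 - 1: 4+1+8+7 = 20
5 - 0 - 3 - 1: 1+8+7 = 16
The minimum is 16 s via 5 - 0 - 3 - 1.

16 s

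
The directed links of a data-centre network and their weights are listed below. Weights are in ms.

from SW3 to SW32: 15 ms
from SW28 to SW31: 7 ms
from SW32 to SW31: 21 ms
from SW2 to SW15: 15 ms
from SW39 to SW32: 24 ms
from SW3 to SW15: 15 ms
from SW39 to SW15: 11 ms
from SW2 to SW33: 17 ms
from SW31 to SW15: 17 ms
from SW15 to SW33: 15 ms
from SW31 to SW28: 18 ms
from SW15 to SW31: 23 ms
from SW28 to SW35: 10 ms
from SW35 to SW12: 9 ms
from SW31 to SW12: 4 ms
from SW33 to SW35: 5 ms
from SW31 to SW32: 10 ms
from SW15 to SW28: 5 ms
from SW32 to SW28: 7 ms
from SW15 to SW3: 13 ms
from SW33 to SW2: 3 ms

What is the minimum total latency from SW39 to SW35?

Settle nodes by increasing distance from SW39:
SW39: 0
SW15: 11  (via SW39)
SW28: 16  (via SW15)
SW31: 23  (via SW28)
SW32: 24  (via SW39)
SW3: 24  (via SW15)
SW33: 26  (via SW15)
SW35: 26  (via SW28)
Shortest route: SW39–SW15–SW28–SW35 = 26 ms.

26 ms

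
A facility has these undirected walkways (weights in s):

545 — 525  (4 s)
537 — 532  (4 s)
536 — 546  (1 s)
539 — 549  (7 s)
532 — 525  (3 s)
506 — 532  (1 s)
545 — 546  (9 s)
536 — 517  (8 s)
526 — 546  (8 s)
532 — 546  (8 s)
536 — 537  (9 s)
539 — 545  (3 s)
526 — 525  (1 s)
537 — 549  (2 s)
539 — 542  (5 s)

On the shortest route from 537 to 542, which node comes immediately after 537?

549

Compare a few routes:
537 - 549 - 539 - 542: 2+7+5 = 14
537 - 536 - 546 - 545 - 539 - 542: 9+1+9+3+5 = 27
537 - 532 - 525 - 545 - 539 - 542: 4+3+4+3+5 = 19
The minimum is 14 s via 537 - 549 - 539 - 542.
So from 537 the first move is to 549.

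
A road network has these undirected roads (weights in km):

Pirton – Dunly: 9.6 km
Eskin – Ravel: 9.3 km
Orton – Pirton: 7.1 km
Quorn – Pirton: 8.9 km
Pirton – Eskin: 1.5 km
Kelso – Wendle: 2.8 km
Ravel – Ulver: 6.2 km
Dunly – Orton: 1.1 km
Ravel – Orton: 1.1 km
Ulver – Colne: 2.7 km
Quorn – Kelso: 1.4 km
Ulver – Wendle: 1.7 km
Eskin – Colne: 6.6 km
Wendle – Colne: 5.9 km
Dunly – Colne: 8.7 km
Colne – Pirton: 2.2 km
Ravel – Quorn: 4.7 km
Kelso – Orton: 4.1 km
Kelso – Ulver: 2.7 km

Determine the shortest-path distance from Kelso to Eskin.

Shortest distances from Kelso:
Kelso: 0
Quorn: 1.4  (via Kelso)
Ulver: 2.7  (via Kelso)
Wendle: 2.8  (via Kelso)
Orton: 4.1  (via Kelso)
Dunly: 5.2  (via Orton)
Ravel: 5.2  (via Orton)
Colne: 5.4  (via Ulver)
Pirton: 7.6  (via Colne)
Eskin: 9.1  (via Pirton)
Shortest route: Kelso → Ulver → Colne → Pirton → Eskin = 9.1 km.

9.1 km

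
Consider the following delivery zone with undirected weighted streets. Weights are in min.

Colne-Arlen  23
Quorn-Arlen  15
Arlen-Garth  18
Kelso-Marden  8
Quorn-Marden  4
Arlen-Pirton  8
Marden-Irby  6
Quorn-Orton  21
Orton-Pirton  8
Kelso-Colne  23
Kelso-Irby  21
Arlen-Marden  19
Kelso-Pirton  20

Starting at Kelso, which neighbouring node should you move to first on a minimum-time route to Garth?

Compare a few routes:
Kelso - Pirton - Arlen - Garth: 20+8+18 = 46
Kelso - Marden - Arlen - Garth: 8+19+18 = 45
The minimum is 45 min via Kelso - Marden - Arlen - Garth.
So from Kelso the first move is to Marden.

Marden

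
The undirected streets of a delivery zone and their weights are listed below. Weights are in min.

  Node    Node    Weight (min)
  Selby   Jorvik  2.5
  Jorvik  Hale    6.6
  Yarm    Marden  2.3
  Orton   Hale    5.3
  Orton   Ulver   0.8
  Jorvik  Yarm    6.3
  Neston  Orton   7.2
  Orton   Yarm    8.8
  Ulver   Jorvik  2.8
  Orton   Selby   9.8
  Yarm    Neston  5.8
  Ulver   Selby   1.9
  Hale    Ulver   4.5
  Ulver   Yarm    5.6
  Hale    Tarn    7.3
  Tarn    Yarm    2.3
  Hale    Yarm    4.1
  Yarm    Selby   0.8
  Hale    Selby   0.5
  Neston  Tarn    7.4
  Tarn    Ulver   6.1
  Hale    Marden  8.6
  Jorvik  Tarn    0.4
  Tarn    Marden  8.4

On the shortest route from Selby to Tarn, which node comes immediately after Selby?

Enumerating some paths:
Selby - Jorvik - Tarn: 2.5+0.4 = 2.9
Selby - Ulver - Jorvik - Tarn: 1.9+2.8+0.4 = 5.1
Selby - Yarm - Tarn: 0.8+2.3 = 3.1
Cheapest is Selby - Jorvik - Tarn at 2.9 min.
So from Selby the first move is to Jorvik.

Jorvik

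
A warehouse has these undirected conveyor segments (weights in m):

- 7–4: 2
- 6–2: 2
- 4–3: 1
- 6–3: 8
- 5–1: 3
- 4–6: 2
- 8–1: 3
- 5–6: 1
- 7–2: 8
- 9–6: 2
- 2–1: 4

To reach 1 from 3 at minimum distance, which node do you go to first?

Candidate routes:
3 → 4 → 6 → 5 → 1: 1+2+1+3 = 7
3 → 4 → 6 → 2 → 1: 1+2+2+4 = 9
The minimum is 7 m via 3 → 4 → 6 → 5 → 1.
So from 3 the first move is to 4.

4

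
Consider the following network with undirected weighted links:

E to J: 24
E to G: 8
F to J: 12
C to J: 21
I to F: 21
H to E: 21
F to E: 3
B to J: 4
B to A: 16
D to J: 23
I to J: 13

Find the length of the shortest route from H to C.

Enumerating some paths:
H–E–J–C: 21+24+21 = 66
H–E–F–I–J–C: 21+3+21+13+21 = 79
H–E–F–J–C: 21+3+12+21 = 57
Cheapest is H–E–F–J–C at 57.

57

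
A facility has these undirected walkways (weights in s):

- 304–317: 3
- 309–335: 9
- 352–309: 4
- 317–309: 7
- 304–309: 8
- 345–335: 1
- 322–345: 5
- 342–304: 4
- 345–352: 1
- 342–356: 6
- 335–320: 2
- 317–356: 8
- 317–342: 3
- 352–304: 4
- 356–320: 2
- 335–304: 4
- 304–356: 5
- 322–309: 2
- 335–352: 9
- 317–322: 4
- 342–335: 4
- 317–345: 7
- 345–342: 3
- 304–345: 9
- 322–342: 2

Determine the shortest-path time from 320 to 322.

Shortest distances from 320:
320: 0
356: 2  (via 320)
335: 2  (via 320)
345: 3  (via 335)
352: 4  (via 345)
304: 6  (via 335)
342: 6  (via 335)
322: 8  (via 345)
Shortest route: 320–335–345–322 = 8 s.

8 s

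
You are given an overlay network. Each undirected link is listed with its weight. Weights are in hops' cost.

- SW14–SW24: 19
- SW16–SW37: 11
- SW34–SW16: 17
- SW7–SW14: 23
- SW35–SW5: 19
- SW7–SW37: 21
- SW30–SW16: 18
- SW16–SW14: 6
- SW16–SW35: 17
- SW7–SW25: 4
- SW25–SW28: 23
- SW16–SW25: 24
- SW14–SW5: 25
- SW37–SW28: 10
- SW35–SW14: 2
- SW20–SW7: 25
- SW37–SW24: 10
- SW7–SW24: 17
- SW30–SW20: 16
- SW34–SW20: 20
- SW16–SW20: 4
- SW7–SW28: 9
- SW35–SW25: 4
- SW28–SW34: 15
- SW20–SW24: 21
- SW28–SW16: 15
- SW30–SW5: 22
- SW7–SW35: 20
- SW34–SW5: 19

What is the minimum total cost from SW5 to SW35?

19 hops' cost

Settle nodes by increasing distance from SW5:
SW5: 0
SW35: 19  (via SW5)
Shortest route: SW5–SW35 = 19 hops' cost.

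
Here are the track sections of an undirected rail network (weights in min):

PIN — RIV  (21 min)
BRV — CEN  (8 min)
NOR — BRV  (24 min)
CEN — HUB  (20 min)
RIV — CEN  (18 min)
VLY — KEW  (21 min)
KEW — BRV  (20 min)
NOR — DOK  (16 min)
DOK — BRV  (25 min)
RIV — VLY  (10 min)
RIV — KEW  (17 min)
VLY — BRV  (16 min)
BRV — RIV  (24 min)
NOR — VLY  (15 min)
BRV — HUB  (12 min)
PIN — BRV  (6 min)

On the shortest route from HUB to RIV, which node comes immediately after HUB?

Enumerating some paths:
HUB → BRV → CEN → RIV: 12+8+18 = 38
HUB → BRV → VLY → RIV: 12+16+10 = 38
HUB → BRV → RIV: 12+24 = 36
The minimum is 36 min via HUB → BRV → RIV.
So from HUB the first move is to BRV.

BRV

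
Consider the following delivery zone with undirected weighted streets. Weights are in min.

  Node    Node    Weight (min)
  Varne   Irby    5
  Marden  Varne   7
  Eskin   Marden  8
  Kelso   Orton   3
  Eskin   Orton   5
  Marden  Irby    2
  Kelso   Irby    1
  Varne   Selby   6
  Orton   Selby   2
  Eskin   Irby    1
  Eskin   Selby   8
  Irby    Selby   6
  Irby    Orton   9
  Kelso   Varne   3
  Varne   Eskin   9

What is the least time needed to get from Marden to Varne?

Compare a few routes:
Marden–Varne: 7 = 7
Marden–Irby–Kelso–Varne: 2+1+3 = 6
Cheapest is Marden–Irby–Kelso–Varne at 6 min.

6 min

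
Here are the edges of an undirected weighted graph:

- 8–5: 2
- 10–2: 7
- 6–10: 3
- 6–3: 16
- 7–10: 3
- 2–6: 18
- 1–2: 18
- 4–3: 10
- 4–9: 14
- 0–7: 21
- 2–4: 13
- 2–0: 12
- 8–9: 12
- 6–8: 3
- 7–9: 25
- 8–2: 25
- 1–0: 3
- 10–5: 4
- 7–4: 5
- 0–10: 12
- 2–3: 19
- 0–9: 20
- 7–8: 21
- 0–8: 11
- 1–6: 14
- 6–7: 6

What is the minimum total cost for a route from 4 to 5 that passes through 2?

24

Shortest 4→2: 4 → 2 = 13
Best 2 to 5: 2 → 10 → 5 costing 11
Total via 2: 13 + 11 = 24.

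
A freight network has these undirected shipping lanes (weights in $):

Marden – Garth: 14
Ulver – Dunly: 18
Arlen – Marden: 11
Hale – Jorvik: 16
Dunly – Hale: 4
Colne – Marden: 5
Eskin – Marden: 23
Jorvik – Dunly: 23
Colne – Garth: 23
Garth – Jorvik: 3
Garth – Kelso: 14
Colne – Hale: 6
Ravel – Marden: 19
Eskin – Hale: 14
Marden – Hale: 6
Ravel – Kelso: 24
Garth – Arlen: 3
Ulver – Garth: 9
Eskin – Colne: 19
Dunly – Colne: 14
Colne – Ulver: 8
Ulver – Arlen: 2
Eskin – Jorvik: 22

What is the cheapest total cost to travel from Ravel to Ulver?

Candidate routes:
Ravel–Marden–Arlen–Garth–Ulver: 19+11+3+9 = 42
Ravel–Marden–Garth–Arlen–Ulver: 19+14+3+2 = 38
Ravel–Marden–Colne–Ulver: 19+5+8 = 32
Ravel–Marden–Hale–Colne–Ulver: 19+6+6+8 = 39
Cheapest is Ravel–Marden–Colne–Ulver at $32.

$32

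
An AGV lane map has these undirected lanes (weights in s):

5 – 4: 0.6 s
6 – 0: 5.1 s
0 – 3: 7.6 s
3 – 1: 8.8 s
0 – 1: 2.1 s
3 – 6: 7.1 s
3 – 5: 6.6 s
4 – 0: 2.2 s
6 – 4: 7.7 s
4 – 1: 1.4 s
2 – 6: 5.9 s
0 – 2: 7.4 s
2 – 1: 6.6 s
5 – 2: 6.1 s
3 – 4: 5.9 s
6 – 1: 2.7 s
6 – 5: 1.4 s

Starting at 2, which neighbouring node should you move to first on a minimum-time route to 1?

1

Candidate routes:
2 - 6 - 1: 5.9+2.7 = 8.6
2 - 6 - 5 - 4 - 1: 5.9+1.4+0.6+1.4 = 9.3
2 - 5 - 4 - 1: 6.1+0.6+1.4 = 8.1
2 - 1: 6.6 = 6.6
Cheapest is 2 - 1 at 6.6 s.
So from 2 the first move is to 1.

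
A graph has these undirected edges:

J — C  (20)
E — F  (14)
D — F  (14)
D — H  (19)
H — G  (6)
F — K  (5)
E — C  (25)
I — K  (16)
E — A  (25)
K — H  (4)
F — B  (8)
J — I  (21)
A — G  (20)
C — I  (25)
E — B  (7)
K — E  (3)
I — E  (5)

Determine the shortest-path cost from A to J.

Shortest distances from A:
A: 0
G: 20  (via A)
E: 25  (via A)
H: 26  (via G)
K: 28  (via E)
I: 30  (via E)
B: 32  (via E)
F: 33  (via K)
D: 45  (via H)
C: 50  (via E)
J: 51  (via I)
Shortest route: A–E–I–J = 51.

51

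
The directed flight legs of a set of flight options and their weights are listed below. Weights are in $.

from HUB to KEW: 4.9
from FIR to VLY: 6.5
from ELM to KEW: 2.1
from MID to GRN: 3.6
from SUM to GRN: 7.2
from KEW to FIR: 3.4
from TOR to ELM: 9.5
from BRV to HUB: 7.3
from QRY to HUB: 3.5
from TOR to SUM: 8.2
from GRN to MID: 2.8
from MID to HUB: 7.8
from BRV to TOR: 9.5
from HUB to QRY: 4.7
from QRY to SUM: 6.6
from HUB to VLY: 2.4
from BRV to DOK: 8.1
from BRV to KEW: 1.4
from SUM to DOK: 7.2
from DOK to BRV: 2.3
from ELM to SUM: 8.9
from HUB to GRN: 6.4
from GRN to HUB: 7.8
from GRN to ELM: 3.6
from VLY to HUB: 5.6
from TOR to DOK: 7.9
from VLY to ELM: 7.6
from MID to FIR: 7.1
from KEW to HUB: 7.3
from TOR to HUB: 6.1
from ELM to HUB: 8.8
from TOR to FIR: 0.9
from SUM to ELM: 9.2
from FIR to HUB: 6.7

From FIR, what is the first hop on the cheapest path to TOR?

HUB

Enumerating some paths:
FIR → VLY → ELM → SUM → DOK → BRV → TOR: 6.5+7.6+8.9+7.2+2.3+9.5 = 42
FIR → HUB → QRY → SUM → DOK → BRV → TOR: 6.7+4.7+6.6+7.2+2.3+9.5 = 37
FIR → VLY → HUB → QRY → SUM → DOK → BRV → TOR: 6.5+5.6+4.7+6.6+7.2+2.3+9.5 = 42.4
The minimum is $37 via FIR → HUB → QRY → SUM → DOK → BRV → TOR.
So from FIR the first move is to HUB.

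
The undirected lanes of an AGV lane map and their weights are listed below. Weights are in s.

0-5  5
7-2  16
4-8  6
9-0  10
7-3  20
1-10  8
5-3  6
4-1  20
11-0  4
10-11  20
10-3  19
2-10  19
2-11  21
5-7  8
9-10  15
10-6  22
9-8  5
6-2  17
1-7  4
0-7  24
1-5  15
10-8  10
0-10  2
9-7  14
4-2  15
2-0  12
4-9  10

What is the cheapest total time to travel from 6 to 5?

Enumerating some paths:
6 → 10 → 0 → 5: 22+2+5 = 29
6 → 10 → 1 → 7 → 5: 22+8+4+8 = 42
6 → 2 → 0 → 5: 17+12+5 = 34
6 → 2 → 7 → 5: 17+16+8 = 41
Cheapest is 6 → 10 → 0 → 5 at 29 s.

29 s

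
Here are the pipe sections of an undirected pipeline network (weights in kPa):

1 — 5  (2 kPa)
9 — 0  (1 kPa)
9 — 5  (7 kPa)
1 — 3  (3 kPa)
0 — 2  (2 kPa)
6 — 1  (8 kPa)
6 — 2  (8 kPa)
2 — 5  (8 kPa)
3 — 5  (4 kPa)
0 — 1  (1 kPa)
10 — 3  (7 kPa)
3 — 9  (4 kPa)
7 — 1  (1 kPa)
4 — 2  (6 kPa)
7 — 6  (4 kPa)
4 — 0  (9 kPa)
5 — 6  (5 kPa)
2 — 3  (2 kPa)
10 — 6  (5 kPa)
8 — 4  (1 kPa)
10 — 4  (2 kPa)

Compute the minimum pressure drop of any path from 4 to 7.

10 kPa

Shortest distances from 4:
4: 0
8: 1  (via 4)
10: 2  (via 4)
2: 6  (via 4)
6: 7  (via 10)
0: 8  (via 2)
3: 8  (via 2)
1: 9  (via 0)
9: 9  (via 0)
7: 10  (via 1)
Shortest route: 4 → 2 → 0 → 1 → 7 = 10 kPa.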